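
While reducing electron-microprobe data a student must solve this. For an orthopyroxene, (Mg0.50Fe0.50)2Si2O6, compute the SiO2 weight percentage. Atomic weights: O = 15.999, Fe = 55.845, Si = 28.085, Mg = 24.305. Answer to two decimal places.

M((Mg0.50Fe0.50)2Si2O6) = 232.314 g/mol; M(SiO2) = 60.083 g/mol.
Moles SiO2 per formula unit = 2 Si ÷ 1 = 2.0000.
SiO2 fraction = (2.0000 × 60.083) / 232.314 = 120.166/232.314 = 0.5173.

51.73 wt%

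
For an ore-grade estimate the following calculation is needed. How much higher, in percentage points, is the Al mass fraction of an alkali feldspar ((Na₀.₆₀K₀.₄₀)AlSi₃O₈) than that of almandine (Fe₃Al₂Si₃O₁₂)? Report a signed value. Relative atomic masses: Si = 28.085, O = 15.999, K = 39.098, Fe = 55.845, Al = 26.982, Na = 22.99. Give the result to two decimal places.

First mineral: 26.982 g Al in 268.662 g formula = 10.04 wt% Al.
Second mineral: 53.964 g Al in 497.742 g formula = 10.84 wt% Al.
10.04% − 10.84% gives a difference of -0.80 percentage points.

-0.80 percentage points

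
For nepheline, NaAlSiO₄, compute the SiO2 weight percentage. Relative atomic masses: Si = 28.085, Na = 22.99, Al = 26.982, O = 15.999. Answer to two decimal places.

Molar mass of NaAlSiO₄ = 1·22.99 + 1·26.982 + 1·28.085 + 4·15.999 = 142.053 g/mol.
Each formula unit contains 1 Si, equivalent to 1/1 = 1.0000 mol SiO2.
M(SiO2) = 1×28.085 + 2×15.999 = 60.083 g/mol.
Mass of SiO2 per formula unit = 1.0000 × 60.083 = 60.083 g.
SiO2 wt% = 60.083 / 142.053 × 100 = 42.30%.

42.30 wt%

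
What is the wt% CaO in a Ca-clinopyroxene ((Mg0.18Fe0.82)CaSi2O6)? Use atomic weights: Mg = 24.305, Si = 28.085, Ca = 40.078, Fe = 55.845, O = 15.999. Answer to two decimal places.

Formula mass = 242.410 g/mol.
1 Ca → 1.0000 mol CaO per formula unit; M(CaO) = 56.077, so CaO mass = 56.077 g.
56.077/242.410 × 100 = 23.13 wt%.

23.13 wt%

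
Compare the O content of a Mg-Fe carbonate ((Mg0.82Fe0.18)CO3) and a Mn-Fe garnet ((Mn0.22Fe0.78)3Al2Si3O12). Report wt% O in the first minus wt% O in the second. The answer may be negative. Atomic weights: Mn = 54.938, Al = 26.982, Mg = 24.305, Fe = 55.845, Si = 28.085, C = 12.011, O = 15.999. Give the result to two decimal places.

M((Mg0.82Fe0.18)CO3) = 89.990 g/mol, so wt% O = 47.997/89.990 × 100 = 53.34%.
M((Mn0.22Fe0.78)3Al2Si3O12) = 497.143 g/mol, so wt% O = 191.988/497.143 × 100 = 38.62%.
53.34 − 38.62 = 14.72 pp.

14.72 percentage points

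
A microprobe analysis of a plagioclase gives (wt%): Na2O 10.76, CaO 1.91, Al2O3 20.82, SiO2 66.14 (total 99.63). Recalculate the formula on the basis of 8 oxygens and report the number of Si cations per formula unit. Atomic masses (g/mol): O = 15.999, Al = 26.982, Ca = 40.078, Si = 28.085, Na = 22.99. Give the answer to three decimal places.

Na2O: 10.76/61.979 = 0.17361 mol → 0.34722 mol Na, 0.17361 mol O.
CaO: 1.91/56.077 = 0.03406 mol → 0.03406 mol Ca, 0.03406 mol O.
Al2O3: 20.82/101.961 = 0.20420 mol → 0.40840 mol Al, 0.61260 mol O.
SiO2: 66.14/60.083 = 1.10081 mol → 1.10081 mol Si, 2.20162 mol O.
Total oxygen = 3.02189 mol. Normalization factor = 8/3.02189 = 2.64735.
Si per 8 O = 1.10081 × 2.64735 = 2.914.

2.914 Si apfu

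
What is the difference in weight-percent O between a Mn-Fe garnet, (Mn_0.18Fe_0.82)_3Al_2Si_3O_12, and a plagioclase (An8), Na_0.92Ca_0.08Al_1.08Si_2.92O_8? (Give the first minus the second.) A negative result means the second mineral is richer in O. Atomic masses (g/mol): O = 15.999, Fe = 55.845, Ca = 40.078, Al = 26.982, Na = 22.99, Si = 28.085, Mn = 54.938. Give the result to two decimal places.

First mineral: 191.988 g O in 497.252 g formula = 38.61 wt% O.
Second mineral: 127.992 g O in 263.498 g formula = 48.57 wt% O.
38.61% − 48.57% gives a difference of -9.96 percentage points.

-9.96 percentage points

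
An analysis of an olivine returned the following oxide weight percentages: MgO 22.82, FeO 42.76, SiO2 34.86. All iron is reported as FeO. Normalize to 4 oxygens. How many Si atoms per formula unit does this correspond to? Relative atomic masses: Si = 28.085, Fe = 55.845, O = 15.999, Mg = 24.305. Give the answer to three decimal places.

MgO (M=40.304): mol = 0.56620; Mg = 0.56620, O = 0.56620.
FeO (M=71.844): mol = 0.59518; Fe = 0.59518, O = 0.59518.
SiO2 (M=60.083): mol = 0.58020; Si = 0.58020, O = 1.16040.
ΣO = 2.32178; factor = 4/ΣO = 1.72282.
Si apfu = 0.58020 × 1.72282 = 1.000.

1.000 Si apfu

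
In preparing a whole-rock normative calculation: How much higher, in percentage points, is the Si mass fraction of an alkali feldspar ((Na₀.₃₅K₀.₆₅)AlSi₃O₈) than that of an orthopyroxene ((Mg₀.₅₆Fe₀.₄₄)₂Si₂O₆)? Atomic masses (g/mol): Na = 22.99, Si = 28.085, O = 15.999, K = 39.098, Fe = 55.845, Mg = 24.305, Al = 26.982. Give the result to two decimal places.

First mineral: 84.255 g Si in 272.689 g formula = 30.90 wt% Si.
Second mineral: 56.170 g Si in 228.529 g formula = 24.58 wt% Si.
30.90% − 24.58% gives a difference of 6.32 percentage points.

6.32 percentage points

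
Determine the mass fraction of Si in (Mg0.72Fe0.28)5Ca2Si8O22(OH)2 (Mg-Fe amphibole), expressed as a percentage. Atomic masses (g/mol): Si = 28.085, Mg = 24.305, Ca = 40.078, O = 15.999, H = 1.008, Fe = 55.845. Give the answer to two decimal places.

26.23 weight percent

Formula mass = 3.60×24.305 + 1.40×55.845 + 2×40.078 + 8×28.085 + 24×15.999 + 2×1.008 = 856.509 g/mol, of which 224.680 g is Si.
So Si makes up 224.680/856.509 = 0.2623 of the mass, i.e. 26.23%.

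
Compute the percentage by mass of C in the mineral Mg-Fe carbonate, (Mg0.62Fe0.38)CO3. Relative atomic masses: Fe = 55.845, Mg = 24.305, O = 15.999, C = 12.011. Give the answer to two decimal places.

12.47 weight percent

Molar mass of (Mg0.62Fe0.38)CO3: 0.62*24.305 + 0.38*55.845 + 1*12.011 + 3*15.999 = 96.298 g/mol.
Mass of C per formula unit: 1 × 12.011 = 12.011 g.
Weight fraction C = 12.011 / 96.298 = 0.1247.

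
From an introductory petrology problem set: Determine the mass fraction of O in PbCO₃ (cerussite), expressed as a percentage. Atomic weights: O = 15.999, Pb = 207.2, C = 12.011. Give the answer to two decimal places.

17.96 wt%

Molar mass of PbCO₃: 1×207.2 + 1×12.011 + 3×15.999 = 267.208 g/mol.
Mass of O per formula unit: 3 × 15.999 = 47.997 g.
Weight fraction O = 47.997 / 267.208 = 0.1796.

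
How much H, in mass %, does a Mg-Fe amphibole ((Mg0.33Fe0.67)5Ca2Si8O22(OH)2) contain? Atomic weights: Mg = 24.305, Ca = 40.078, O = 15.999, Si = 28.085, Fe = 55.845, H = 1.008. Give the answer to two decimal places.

0.22 mass %

Formula mass = 1.65·24.305 + 3.35·55.845 + 2·40.078 + 8·28.085 + 24·15.999 + 2·1.008 = 918.012 g/mol, of which 2.016 g is H.
So H makes up 2.016/918.012 = 0.0022 of the mass, i.e. 0.22%.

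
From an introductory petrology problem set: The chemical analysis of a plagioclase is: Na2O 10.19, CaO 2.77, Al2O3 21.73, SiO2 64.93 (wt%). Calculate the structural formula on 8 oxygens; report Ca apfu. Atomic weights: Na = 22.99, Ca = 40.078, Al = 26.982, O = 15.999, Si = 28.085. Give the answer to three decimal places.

Na2O (M=61.979): mol = 0.16441; Na = 0.32882, O = 0.16441.
CaO (M=56.077): mol = 0.04940; Ca = 0.04940, O = 0.04940.
Al2O3 (M=101.961): mol = 0.21312; Al = 0.42624, O = 0.63936.
SiO2 (M=60.083): mol = 1.08067; Si = 1.08067, O = 2.16134.
ΣO = 3.01451; factor = 8/ΣO = 2.65383.
Ca apfu = 0.04940 × 2.65383 = 0.131.

0.131 Ca apfu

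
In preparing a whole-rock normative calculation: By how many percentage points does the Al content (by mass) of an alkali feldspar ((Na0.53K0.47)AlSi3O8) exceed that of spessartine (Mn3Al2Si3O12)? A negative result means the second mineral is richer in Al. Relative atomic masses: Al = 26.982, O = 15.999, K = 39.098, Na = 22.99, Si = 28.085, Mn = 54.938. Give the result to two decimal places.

-0.90 percentage points

M((Na0.53K0.47)AlSi3O8) = 269.790 g/mol, so wt% Al = 26.982/269.790 × 100 = 10.00%.
M(Mn3Al2Si3O12) = 495.021 g/mol, so wt% Al = 53.964/495.021 × 100 = 10.90%.
10.00 − 10.90 = -0.90 pp.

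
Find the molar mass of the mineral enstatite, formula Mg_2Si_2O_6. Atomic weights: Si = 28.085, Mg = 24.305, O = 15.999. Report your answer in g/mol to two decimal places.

200.77 g/mol

Mg: 2 × 24.305 = 48.6100
Si: 2 × 28.085 = 56.1700
O: 6 × 15.999 = 95.9940
Summing the contributions gives the formula mass.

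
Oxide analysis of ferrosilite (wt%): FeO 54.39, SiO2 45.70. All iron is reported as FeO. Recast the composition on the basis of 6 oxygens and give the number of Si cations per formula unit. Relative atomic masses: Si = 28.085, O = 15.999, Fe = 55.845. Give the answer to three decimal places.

2.003 Si apfu

FeO: 54.39/71.844 = 0.75706 mol → 0.75706 mol Fe, 0.75706 mol O.
SiO2: 45.70/60.083 = 0.76061 mol → 0.76061 mol Si, 1.52122 mol O.
Total oxygen = 2.27828 mol. Normalization factor = 6/2.27828 = 2.63357.
Si per 6 O = 0.76061 × 2.63357 = 2.003.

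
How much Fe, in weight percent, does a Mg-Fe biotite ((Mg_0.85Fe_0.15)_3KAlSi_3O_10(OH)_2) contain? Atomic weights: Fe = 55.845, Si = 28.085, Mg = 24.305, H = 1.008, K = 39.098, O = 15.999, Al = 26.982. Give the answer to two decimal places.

5.82 weight percent

M((Mg_0.85Fe_0.15)_3KAlSi_3O_10(OH)_2) = 431.447 g/mol.
Fe contributes 0.45 × 55.845 = 25.130 g per mole.
25.130/431.447 = 0.0582 → 5.82%.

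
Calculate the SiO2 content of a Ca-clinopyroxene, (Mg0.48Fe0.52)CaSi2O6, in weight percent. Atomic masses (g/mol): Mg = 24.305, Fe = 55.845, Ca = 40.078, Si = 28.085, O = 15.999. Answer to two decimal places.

51.58 wt%

Molar mass of (Mg0.48Fe0.52)CaSi2O6 = 0.48*24.305 + 0.52*55.845 + 1*40.078 + 2*28.085 + 6*15.999 = 232.948 g/mol.
Each formula unit contains 2 Si, equivalent to 2/1 = 2.0000 mol SiO2.
M(SiO2) = 1×28.085 + 2×15.999 = 60.083 g/mol.
Mass of SiO2 per formula unit = 2.0000 × 60.083 = 120.166 g.
SiO2 wt% = 120.166 / 232.948 × 100 = 51.58%.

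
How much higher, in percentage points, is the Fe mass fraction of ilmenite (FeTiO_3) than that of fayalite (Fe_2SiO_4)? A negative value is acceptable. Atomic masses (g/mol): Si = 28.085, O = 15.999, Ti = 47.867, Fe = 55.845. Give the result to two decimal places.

First mineral: 55.845 g Fe in 151.709 g formula = 36.81 wt% Fe.
Second mineral: 111.690 g Fe in 203.771 g formula = 54.81 wt% Fe.
36.81% − 54.81% gives a difference of -18.00 percentage points.

-18.00 percentage points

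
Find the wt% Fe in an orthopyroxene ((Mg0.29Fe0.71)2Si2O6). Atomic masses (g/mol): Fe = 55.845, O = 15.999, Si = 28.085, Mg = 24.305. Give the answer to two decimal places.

Molar mass of (Mg0.29Fe0.71)2Si2O6: 0.58·24.305 + 1.42·55.845 + 2·28.085 + 6·15.999 = 245.561 g/mol.
Mass of Fe per formula unit: 1.42 × 55.845 = 79.300 g.
Weight fraction Fe = 79.300 / 245.561 = 0.3229.

32.29 wt%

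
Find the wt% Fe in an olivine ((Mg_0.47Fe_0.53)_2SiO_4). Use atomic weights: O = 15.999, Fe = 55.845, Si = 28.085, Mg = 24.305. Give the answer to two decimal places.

M((Mg_0.47Fe_0.53)_2SiO_4) = 174.123 g/mol.
Fe contributes 1.06 × 55.845 = 59.196 g per mole.
59.196/174.123 = 0.3400 → 34.00%.

34.00 mass %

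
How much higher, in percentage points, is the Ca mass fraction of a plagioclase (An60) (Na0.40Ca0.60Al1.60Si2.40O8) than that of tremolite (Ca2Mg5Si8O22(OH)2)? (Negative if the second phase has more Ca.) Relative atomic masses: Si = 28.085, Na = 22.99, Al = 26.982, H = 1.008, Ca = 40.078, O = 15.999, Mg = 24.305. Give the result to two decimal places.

-1.02 percentage points

M(Na0.40Ca0.60Al1.60Si2.40O8) = 271.810 g/mol, so wt% Ca = 24.047/271.810 × 100 = 8.85%.
M(Ca2Mg5Si8O22(OH)2) = 812.353 g/mol, so wt% Ca = 80.156/812.353 × 100 = 9.87%.
8.85 − 9.87 = -1.02 pp.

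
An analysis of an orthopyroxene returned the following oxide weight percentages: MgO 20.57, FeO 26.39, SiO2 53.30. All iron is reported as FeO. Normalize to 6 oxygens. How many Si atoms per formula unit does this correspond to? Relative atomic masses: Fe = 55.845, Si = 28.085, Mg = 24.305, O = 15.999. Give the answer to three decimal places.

2.007 Si apfu

MgO: 20.57/40.304 = 0.51037 mol → 0.51037 mol Mg, 0.51037 mol O.
FeO: 26.39/71.844 = 0.36732 mol → 0.36732 mol Fe, 0.36732 mol O.
SiO2: 53.30/60.083 = 0.88711 mol → 0.88711 mol Si, 1.77422 mol O.
Total oxygen = 2.65191 mol. Normalization factor = 6/2.65191 = 2.26252.
Si per 6 O = 0.88711 × 2.26252 = 2.007.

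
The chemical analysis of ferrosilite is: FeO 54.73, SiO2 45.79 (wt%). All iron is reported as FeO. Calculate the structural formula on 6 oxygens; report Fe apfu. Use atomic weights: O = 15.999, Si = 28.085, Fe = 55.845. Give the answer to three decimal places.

54.73 wt% FeO ÷ 71.844 g/mol = 0.76179 mol, giving 0.76179 Fe and 0.76179 O.
45.79 wt% SiO2 ÷ 60.083 g/mol = 0.76211 mol, giving 0.76211 Si and 1.52422 O.
Oxygen sums to 2.28601; scaling by 6/2.28601 = 2.62466 puts the formula on 6 O.
Fe: 0.76179 × 2.62466 = 1.999 atoms per formula unit.

1.999 Fe apfu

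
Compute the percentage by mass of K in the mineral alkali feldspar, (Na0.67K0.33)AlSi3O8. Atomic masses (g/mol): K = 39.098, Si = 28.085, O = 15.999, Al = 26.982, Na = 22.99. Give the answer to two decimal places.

Molar mass of (Na0.67K0.33)AlSi3O8: 0.67·22.99 + 0.33·39.098 + 1·26.982 + 3·28.085 + 8·15.999 = 267.535 g/mol.
Mass of K per formula unit: 0.33 × 39.098 = 12.902 g.
Weight fraction K = 12.902 / 267.535 = 0.0482.

4.82 mass %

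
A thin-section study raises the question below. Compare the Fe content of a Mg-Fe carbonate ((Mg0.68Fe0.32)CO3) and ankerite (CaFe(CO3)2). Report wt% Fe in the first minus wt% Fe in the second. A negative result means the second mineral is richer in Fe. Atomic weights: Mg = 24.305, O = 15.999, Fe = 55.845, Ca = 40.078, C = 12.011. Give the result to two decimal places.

First mineral: 17.870 g Fe in 94.406 g formula = 18.93 wt% Fe.
Second mineral: 55.845 g Fe in 215.939 g formula = 25.86 wt% Fe.
18.93% − 25.86% gives a difference of -6.93 percentage points.

-6.93 percentage points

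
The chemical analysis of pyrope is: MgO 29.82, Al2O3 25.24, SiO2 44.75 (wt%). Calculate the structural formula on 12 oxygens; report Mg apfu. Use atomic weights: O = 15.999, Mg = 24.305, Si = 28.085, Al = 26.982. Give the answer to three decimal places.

2.987 Mg apfu

MgO (M=40.304): mol = 0.73988; Mg = 0.73988, O = 0.73988.
Al2O3 (M=101.961): mol = 0.24755; Al = 0.49510, O = 0.74265.
SiO2 (M=60.083): mol = 0.74480; Si = 0.74480, O = 1.48960.
ΣO = 2.97213; factor = 12/ΣO = 4.03751.
Mg apfu = 0.73988 × 4.03751 = 2.987.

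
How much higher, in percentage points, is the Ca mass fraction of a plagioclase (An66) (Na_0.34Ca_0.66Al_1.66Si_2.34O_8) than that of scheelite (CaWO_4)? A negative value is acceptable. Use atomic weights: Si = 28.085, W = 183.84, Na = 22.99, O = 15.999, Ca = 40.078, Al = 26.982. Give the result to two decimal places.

M(Na_0.34Ca_0.66Al_1.66Si_2.34O_8) = 272.769 g/mol, so wt% Ca = 26.451/272.769 × 100 = 9.70%.
M(CaWO_4) = 287.914 g/mol, so wt% Ca = 40.078/287.914 × 100 = 13.92%.
9.70 − 13.92 = -4.22 pp.

-4.22 percentage points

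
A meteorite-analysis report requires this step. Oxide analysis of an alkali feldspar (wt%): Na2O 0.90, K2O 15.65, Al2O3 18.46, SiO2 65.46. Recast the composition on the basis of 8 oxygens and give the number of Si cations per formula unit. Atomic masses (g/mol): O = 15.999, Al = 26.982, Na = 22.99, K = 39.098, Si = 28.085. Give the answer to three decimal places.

3.003 Si apfu

Na2O: 0.90/61.979 = 0.01452 mol → 0.02904 mol Na, 0.01452 mol O.
K2O: 15.65/94.195 = 0.16614 mol → 0.33228 mol K, 0.16614 mol O.
Al2O3: 18.46/101.961 = 0.18105 mol → 0.36210 mol Al, 0.54315 mol O.
SiO2: 65.46/60.083 = 1.08949 mol → 1.08949 mol Si, 2.17898 mol O.
Total oxygen = 2.90279 mol. Normalization factor = 8/2.90279 = 2.75597.
Si per 8 O = 1.08949 × 2.75597 = 3.003.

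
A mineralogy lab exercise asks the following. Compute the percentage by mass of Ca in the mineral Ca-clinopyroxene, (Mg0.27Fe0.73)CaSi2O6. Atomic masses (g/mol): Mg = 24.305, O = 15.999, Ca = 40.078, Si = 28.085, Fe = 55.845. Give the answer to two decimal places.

16.73 weight percent

M((Mg0.27Fe0.73)CaSi2O6) = 239.571 g/mol.
Ca contributes 1 × 40.078 = 40.078 g per mole.
40.078/239.571 = 0.1673 → 16.73%.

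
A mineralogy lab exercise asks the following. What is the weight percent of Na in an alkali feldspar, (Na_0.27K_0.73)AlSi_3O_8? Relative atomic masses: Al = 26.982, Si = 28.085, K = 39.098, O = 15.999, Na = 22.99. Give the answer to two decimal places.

M((Na_0.27K_0.73)AlSi_3O_8) = 273.978 g/mol.
Na contributes 0.27 × 22.99 = 6.207 g per mole.
6.207/273.978 = 0.0227 → 2.27%.

2.27 wt%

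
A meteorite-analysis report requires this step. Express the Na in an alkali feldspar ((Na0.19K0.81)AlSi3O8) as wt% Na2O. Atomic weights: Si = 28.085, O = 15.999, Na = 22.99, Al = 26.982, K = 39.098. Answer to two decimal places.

M((Na0.19K0.81)AlSi3O8) = 275.266 g/mol; M(Na2O) = 61.979 g/mol.
Moles Na2O per formula unit = 0.19 Na ÷ 2 = 0.0950.
Na2O fraction = (0.0950 × 61.979) / 275.266 = 5.888/275.266 = 0.0214.

2.14 wt%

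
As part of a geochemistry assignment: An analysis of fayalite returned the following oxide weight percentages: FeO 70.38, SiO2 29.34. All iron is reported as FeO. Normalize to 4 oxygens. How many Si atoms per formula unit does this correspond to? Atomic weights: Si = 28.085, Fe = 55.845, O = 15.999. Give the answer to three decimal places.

70.38 wt% FeO ÷ 71.844 g/mol = 0.97962 mol, giving 0.97962 Fe and 0.97962 O.
29.34 wt% SiO2 ÷ 60.083 g/mol = 0.48832 mol, giving 0.48832 Si and 0.97664 O.
Oxygen sums to 1.95626; scaling by 4/1.95626 = 2.04472 puts the formula on 4 O.
Si: 0.48832 × 2.04472 = 0.998 atoms per formula unit.

0.998 Si apfu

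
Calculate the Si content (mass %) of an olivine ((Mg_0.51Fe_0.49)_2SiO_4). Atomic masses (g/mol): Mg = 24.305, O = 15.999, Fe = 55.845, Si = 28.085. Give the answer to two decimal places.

16.37 mass %

Formula mass = 1.02·24.305 + 0.98·55.845 + 1·28.085 + 4·15.999 = 171.600 g/mol, of which 28.085 g is Si.
So Si makes up 28.085/171.600 = 0.1637 of the mass, i.e. 16.37%.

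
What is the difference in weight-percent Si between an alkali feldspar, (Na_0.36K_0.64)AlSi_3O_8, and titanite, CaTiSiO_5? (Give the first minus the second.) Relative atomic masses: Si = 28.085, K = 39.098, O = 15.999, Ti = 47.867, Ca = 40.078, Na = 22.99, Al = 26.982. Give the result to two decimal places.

16.59 percentage points

M((Na_0.36K_0.64)AlSi_3O_8) = 272.528 g/mol, so wt% Si = 84.255/272.528 × 100 = 30.92%.
M(CaTiSiO_5) = 196.025 g/mol, so wt% Si = 28.085/196.025 × 100 = 14.33%.
30.92 − 14.33 = 16.59 pp.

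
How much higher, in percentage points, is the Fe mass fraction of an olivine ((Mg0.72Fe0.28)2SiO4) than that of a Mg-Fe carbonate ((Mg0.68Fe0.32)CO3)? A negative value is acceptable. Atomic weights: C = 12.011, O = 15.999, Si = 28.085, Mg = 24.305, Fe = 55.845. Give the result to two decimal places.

0.82 percentage points

First mineral: 31.273 g Fe in 158.353 g formula = 19.75 wt% Fe.
Second mineral: 17.870 g Fe in 94.406 g formula = 18.93 wt% Fe.
19.75% − 18.93% gives a difference of 0.82 percentage points.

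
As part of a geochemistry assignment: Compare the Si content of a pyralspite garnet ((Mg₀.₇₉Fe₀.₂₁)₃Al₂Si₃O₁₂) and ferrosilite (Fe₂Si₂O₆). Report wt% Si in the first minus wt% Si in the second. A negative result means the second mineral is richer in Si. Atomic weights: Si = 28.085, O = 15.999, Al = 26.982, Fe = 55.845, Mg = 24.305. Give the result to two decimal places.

-1.37 percentage points

First mineral: 84.255 g Si in 422.992 g formula = 19.92 wt% Si.
Second mineral: 56.170 g Si in 263.854 g formula = 21.29 wt% Si.
19.92% − 21.29% gives a difference of -1.37 percentage points.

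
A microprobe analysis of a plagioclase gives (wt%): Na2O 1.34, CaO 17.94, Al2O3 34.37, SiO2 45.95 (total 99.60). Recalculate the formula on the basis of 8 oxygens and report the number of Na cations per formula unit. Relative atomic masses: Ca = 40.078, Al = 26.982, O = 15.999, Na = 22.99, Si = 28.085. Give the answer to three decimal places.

Na2O (M=61.979): mol = 0.02162; Na = 0.04324, O = 0.02162.
CaO (M=56.077): mol = 0.31992; Ca = 0.31992, O = 0.31992.
Al2O3 (M=101.961): mol = 0.33709; Al = 0.67418, O = 1.01127.
SiO2 (M=60.083): mol = 0.76478; Si = 0.76478, O = 1.52956.
ΣO = 2.88237; factor = 8/ΣO = 2.77549.
Na apfu = 0.04324 × 2.77549 = 0.120.

0.120 Na apfu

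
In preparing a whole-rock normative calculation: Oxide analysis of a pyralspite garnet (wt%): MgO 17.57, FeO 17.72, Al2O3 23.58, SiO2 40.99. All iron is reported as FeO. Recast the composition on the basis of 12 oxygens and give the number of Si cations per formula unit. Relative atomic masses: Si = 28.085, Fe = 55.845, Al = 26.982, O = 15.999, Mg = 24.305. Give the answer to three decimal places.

MgO: 17.57/40.304 = 0.43594 mol → 0.43594 mol Mg, 0.43594 mol O.
FeO: 17.72/71.844 = 0.24665 mol → 0.24665 mol Fe, 0.24665 mol O.
Al2O3: 23.58/101.961 = 0.23126 mol → 0.46252 mol Al, 0.69378 mol O.
SiO2: 40.99/60.083 = 0.68222 mol → 0.68222 mol Si, 1.36444 mol O.
Total oxygen = 2.74081 mol. Normalization factor = 12/2.74081 = 4.37827.
Si per 12 O = 0.68222 × 4.37827 = 2.987.

2.987 Si apfu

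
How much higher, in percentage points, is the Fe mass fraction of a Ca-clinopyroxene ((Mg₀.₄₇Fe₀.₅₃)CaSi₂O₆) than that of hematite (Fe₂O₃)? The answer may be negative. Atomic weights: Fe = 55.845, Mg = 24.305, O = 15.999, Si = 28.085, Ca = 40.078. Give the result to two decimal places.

First mineral: 29.598 g Fe in 233.263 g formula = 12.69 wt% Fe.
Second mineral: 111.690 g Fe in 159.687 g formula = 69.94 wt% Fe.
12.69% − 69.94% gives a difference of -57.25 percentage points.

-57.25 percentage points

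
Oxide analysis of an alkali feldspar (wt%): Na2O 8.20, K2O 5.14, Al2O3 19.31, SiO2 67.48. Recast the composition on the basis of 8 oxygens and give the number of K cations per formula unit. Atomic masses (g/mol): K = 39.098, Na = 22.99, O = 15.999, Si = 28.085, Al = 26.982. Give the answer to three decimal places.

Na2O (M=61.979): mol = 0.13230; Na = 0.26460, O = 0.13230.
K2O (M=94.195): mol = 0.05457; K = 0.10914, O = 0.05457.
Al2O3 (M=101.961): mol = 0.18939; Al = 0.37878, O = 0.56817.
SiO2 (M=60.083): mol = 1.12311; Si = 1.12311, O = 2.24622.
ΣO = 3.00126; factor = 8/ΣO = 2.66555.
K apfu = 0.10914 × 2.66555 = 0.291.

0.291 K apfu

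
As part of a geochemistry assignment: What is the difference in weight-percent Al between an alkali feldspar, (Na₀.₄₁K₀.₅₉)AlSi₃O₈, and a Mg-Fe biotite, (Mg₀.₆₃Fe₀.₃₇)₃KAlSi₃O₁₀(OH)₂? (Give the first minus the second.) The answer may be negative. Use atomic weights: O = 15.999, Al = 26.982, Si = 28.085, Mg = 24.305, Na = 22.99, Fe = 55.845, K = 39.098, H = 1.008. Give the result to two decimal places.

M((Na₀.₄₁K₀.₅₉)AlSi₃O₈) = 271.723 g/mol, so wt% Al = 26.982/271.723 × 100 = 9.93%.
M((Mg₀.₆₃Fe₀.₃₇)₃KAlSi₃O₁₀(OH)₂) = 452.263 g/mol, so wt% Al = 26.982/452.263 × 100 = 5.97%.
9.93 − 5.97 = 3.96 pp.

3.96 percentage points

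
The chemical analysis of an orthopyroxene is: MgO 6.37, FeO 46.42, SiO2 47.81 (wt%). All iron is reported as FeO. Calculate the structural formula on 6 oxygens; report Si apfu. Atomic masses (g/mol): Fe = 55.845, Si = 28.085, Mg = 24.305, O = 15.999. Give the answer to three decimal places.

1.993 Si apfu

MgO: 6.37/40.304 = 0.15805 mol → 0.15805 mol Mg, 0.15805 mol O.
FeO: 46.42/71.844 = 0.64612 mol → 0.64612 mol Fe, 0.64612 mol O.
SiO2: 47.81/60.083 = 0.79573 mol → 0.79573 mol Si, 1.59146 mol O.
Total oxygen = 2.39563 mol. Normalization factor = 6/2.39563 = 2.50456.
Si per 6 O = 0.79573 × 2.50456 = 1.993.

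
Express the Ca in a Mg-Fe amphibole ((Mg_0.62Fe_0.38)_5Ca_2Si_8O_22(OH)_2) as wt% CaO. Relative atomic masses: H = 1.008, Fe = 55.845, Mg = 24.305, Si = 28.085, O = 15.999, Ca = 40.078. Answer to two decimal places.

12.86 wt%

M((Mg_0.62Fe_0.38)_5Ca_2Si_8O_22(OH)_2) = 872.279 g/mol; M(CaO) = 56.077 g/mol.
Moles CaO per formula unit = 2 Ca ÷ 1 = 2.0000.
CaO fraction = (2.0000 × 56.077) / 872.279 = 112.154/872.279 = 0.1286.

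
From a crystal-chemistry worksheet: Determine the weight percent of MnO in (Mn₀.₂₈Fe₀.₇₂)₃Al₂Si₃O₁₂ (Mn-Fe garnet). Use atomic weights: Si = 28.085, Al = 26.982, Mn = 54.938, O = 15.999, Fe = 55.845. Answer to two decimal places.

11.99 wt%

Molar mass of (Mn₀.₂₈Fe₀.₇₂)₃Al₂Si₃O₁₂ = 0.84*54.938 + 2.16*55.845 + 2*26.982 + 3*28.085 + 12*15.999 = 496.980 g/mol.
Each formula unit contains 0.84 Mn, equivalent to 0.84/1 = 0.8400 mol MnO.
M(MnO) = 1×54.938 + 1×15.999 = 70.937 g/mol.
Mass of MnO per formula unit = 0.8400 × 70.937 = 59.587 g.
MnO wt% = 59.587 / 496.980 × 100 = 11.99%.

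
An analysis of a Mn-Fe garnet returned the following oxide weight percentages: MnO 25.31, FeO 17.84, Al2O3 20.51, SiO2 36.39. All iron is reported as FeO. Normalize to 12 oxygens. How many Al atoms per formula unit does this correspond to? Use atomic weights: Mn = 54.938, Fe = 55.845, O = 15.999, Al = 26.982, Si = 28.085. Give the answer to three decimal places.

1.995 Al apfu

25.31 wt% MnO ÷ 70.937 g/mol = 0.35680 mol, giving 0.35680 Mn and 0.35680 O.
17.84 wt% FeO ÷ 71.844 g/mol = 0.24832 mol, giving 0.24832 Fe and 0.24832 O.
20.51 wt% Al2O3 ÷ 101.961 g/mol = 0.20116 mol, giving 0.40232 Al and 0.60348 O.
36.39 wt% SiO2 ÷ 60.083 g/mol = 0.60566 mol, giving 0.60566 Si and 1.21132 O.
Oxygen sums to 2.41992; scaling by 12/2.41992 = 4.95884 puts the formula on 12 O.
Al: 0.40232 × 4.95884 = 1.995 atoms per formula unit.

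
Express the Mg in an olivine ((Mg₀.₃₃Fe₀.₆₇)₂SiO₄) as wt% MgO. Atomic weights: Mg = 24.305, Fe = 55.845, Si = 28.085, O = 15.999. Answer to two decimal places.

14.54 wt%

M((Mg₀.₃₃Fe₀.₆₇)₂SiO₄) = 182.955 g/mol; M(MgO) = 40.304 g/mol.
Moles MgO per formula unit = 0.66 Mg ÷ 1 = 0.6600.
MgO fraction = (0.6600 × 40.304) / 182.955 = 26.601/182.955 = 0.1454.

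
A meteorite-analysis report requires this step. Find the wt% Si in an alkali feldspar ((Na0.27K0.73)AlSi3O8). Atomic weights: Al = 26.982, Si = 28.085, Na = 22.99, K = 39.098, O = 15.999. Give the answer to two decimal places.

Molar mass of (Na0.27K0.73)AlSi3O8: 0.27*22.99 + 0.73*39.098 + 1*26.982 + 3*28.085 + 8*15.999 = 273.978 g/mol.
Mass of Si per formula unit: 3 × 28.085 = 84.255 g.
Weight fraction Si = 84.255 / 273.978 = 0.3075.

30.75 wt%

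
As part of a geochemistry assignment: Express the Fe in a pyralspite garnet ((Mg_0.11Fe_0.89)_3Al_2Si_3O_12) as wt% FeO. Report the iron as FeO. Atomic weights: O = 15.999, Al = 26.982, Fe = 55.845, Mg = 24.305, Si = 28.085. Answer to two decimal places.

39.36 wt%

M((Mg_0.11Fe_0.89)_3Al_2Si_3O_12) = 487.334 g/mol; M(FeO) = 71.844 g/mol.
Moles FeO per formula unit = 2.67 Fe ÷ 1 = 2.6700.
FeO fraction = (2.6700 × 71.844) / 487.334 = 191.823/487.334 = 0.3936.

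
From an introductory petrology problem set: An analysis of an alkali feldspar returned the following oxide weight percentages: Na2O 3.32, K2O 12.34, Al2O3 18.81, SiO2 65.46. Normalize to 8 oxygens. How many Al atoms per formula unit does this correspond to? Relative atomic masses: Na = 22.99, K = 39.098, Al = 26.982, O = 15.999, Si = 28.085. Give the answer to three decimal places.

3.32 wt% Na2O ÷ 61.979 g/mol = 0.05357 mol, giving 0.10714 Na and 0.05357 O.
12.34 wt% K2O ÷ 94.195 g/mol = 0.13100 mol, giving 0.26200 K and 0.13100 O.
18.81 wt% Al2O3 ÷ 101.961 g/mol = 0.18448 mol, giving 0.36896 Al and 0.55344 O.
65.46 wt% SiO2 ÷ 60.083 g/mol = 1.08949 mol, giving 1.08949 Si and 2.17898 O.
Oxygen sums to 2.91699; scaling by 8/2.91699 = 2.74255 puts the formula on 8 O.
Al: 0.36896 × 2.74255 = 1.012 atoms per formula unit.

1.012 Al apfu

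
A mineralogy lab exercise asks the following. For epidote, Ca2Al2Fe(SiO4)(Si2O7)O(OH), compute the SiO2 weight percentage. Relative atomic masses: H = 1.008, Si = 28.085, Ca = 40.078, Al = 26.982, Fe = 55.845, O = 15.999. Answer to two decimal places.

37.30 wt%

Molar mass of Ca2Al2Fe(SiO4)(Si2O7)O(OH) = 2×40.078 + 2×26.982 + 1×55.845 + 3×28.085 + 13×15.999 + 1×1.008 = 483.215 g/mol.
Each formula unit contains 3 Si, equivalent to 3/1 = 3.0000 mol SiO2.
M(SiO2) = 1×28.085 + 2×15.999 = 60.083 g/mol.
Mass of SiO2 per formula unit = 3.0000 × 60.083 = 180.249 g.
SiO2 wt% = 180.249 / 483.215 × 100 = 37.30%.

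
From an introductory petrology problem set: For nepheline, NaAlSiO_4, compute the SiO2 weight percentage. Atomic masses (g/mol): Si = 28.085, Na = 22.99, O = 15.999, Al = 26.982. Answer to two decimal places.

42.30 wt%

Molar mass of NaAlSiO_4 = 1×22.99 + 1×26.982 + 1×28.085 + 4×15.999 = 142.053 g/mol.
Each formula unit contains 1 Si, equivalent to 1/1 = 1.0000 mol SiO2.
M(SiO2) = 1×28.085 + 2×15.999 = 60.083 g/mol.
Mass of SiO2 per formula unit = 1.0000 × 60.083 = 60.083 g.
SiO2 wt% = 60.083 / 142.053 × 100 = 42.30%.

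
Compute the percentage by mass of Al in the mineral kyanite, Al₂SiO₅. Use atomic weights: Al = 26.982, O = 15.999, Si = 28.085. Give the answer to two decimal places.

33.30 weight percent

Molar mass of Al₂SiO₅: 2·26.982 + 1·28.085 + 5·15.999 = 162.044 g/mol.
Mass of Al per formula unit: 2 × 26.982 = 53.964 g.
Weight fraction Al = 53.964 / 162.044 = 0.3330.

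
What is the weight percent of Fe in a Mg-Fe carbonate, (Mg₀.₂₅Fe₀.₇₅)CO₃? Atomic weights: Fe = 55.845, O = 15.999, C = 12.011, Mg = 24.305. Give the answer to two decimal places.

38.79 mass %

Formula mass = 0.25×24.305 + 0.75×55.845 + 1×12.011 + 3×15.999 = 107.968 g/mol, of which 41.884 g is Fe.
So Fe makes up 41.884/107.968 = 0.3879 of the mass, i.e. 38.79%.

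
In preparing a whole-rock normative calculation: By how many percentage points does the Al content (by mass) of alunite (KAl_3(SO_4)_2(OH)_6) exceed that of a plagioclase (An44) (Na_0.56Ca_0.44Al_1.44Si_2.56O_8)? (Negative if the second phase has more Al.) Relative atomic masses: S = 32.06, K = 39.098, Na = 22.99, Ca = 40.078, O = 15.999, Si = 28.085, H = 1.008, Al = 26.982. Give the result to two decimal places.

M(KAl_3(SO_4)_2(OH)_6) = 414.198 g/mol, so wt% Al = 80.946/414.198 × 100 = 19.54%.
M(Na_0.56Ca_0.44Al_1.44Si_2.56O_8) = 269.252 g/mol, so wt% Al = 38.854/269.252 × 100 = 14.43%.
19.54 − 14.43 = 5.11 pp.

5.11 percentage points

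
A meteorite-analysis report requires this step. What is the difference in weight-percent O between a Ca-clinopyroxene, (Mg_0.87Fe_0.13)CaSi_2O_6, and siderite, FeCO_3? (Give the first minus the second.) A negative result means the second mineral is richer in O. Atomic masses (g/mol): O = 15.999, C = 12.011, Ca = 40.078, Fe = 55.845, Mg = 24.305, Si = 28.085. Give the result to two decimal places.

First mineral: 95.994 g O in 220.647 g formula = 43.51 wt% O.
Second mineral: 47.997 g O in 115.853 g formula = 41.43 wt% O.
43.51% − 41.43% gives a difference of 2.08 percentage points.

2.08 percentage points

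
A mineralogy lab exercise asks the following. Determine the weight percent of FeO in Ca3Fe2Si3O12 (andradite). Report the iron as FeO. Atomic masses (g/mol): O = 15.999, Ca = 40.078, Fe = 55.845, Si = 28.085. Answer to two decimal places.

Molar mass of Ca3Fe2Si3O12 = 3*40.078 + 2*55.845 + 3*28.085 + 12*15.999 = 508.167 g/mol.
Each formula unit contains 2 Fe, equivalent to 2/1 = 2.0000 mol FeO.
M(FeO) = 1×55.845 + 1×15.999 = 71.844 g/mol.
Mass of FeO per formula unit = 2.0000 × 71.844 = 143.688 g.
FeO wt% = 143.688 / 508.167 × 100 = 28.28%.

28.28 wt%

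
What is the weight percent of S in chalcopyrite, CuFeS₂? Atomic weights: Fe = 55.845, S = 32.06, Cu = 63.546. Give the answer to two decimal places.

34.94 mass %

Formula mass = 1*63.546 + 1*55.845 + 2*32.06 = 183.511 g/mol, of which 64.120 g is S.
So S makes up 64.120/183.511 = 0.3494 of the mass, i.e. 34.94%.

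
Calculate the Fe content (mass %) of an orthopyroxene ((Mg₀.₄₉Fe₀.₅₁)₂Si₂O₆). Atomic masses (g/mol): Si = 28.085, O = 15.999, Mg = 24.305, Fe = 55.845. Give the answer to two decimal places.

M((Mg₀.₄₉Fe₀.₅₁)₂Si₂O₆) = 232.945 g/mol.
Fe contributes 1.02 × 55.845 = 56.962 g per mole.
56.962/232.945 = 0.2445 → 24.45%.

24.45 mass %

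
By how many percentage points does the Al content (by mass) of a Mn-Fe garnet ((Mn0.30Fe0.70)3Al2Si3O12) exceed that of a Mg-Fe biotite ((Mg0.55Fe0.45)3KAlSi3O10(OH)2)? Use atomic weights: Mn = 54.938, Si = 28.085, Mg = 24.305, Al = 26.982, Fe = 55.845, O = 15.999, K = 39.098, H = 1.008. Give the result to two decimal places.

Al in (Mn0.30Fe0.70)3Al2Si3O12: molar mass 496.926 g/mol; 2×26.982 = 53.964 g → 10.86 wt%.
Al in (Mg0.55Fe0.45)3KAlSi3O10(OH)2: molar mass 459.833 g/mol; 1×26.982 = 26.982 g → 5.87 wt%.
Difference = 10.86 − 5.87 = 4.99 percentage points.

4.99 percentage points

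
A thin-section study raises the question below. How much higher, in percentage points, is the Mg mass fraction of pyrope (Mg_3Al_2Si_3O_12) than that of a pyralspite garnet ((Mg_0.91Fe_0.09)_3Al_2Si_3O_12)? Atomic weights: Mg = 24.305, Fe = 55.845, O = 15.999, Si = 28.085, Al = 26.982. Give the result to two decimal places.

1.97 percentage points

M(Mg_3Al_2Si_3O_12) = 403.122 g/mol, so wt% Mg = 72.915/403.122 × 100 = 18.09%.
M((Mg_0.91Fe_0.09)_3Al_2Si_3O_12) = 411.638 g/mol, so wt% Mg = 66.353/411.638 × 100 = 16.12%.
18.09 − 16.12 = 1.97 pp.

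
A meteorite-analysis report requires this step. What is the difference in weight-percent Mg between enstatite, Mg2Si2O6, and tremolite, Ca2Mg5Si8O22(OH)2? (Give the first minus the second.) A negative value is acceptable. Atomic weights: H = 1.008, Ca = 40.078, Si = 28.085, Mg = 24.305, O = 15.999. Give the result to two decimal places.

9.25 percentage points

M(Mg2Si2O6) = 200.774 g/mol, so wt% Mg = 48.610/200.774 × 100 = 24.21%.
M(Ca2Mg5Si8O22(OH)2) = 812.353 g/mol, so wt% Mg = 121.525/812.353 × 100 = 14.96%.
24.21 − 14.96 = 9.25 pp.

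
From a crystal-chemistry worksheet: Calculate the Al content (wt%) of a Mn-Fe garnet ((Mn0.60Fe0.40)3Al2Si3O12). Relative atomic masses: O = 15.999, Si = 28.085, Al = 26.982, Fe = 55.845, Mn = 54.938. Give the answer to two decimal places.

10.88 wt%

Molar mass of (Mn0.60Fe0.40)3Al2Si3O12: 1.80·54.938 + 1.20·55.845 + 2·26.982 + 3·28.085 + 12·15.999 = 496.109 g/mol.
Mass of Al per formula unit: 2 × 26.982 = 53.964 g.
Weight fraction Al = 53.964 / 496.109 = 0.1088.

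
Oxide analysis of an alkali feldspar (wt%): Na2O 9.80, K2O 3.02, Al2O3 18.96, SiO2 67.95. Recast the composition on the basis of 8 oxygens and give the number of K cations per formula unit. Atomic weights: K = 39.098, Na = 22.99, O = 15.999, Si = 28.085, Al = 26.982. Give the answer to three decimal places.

9.80 wt% Na2O ÷ 61.979 g/mol = 0.15812 mol, giving 0.31624 Na and 0.15812 O.
3.02 wt% K2O ÷ 94.195 g/mol = 0.03206 mol, giving 0.06412 K and 0.03206 O.
18.96 wt% Al2O3 ÷ 101.961 g/mol = 0.18595 mol, giving 0.37190 Al and 0.55785 O.
67.95 wt% SiO2 ÷ 60.083 g/mol = 1.13094 mol, giving 1.13094 Si and 2.26188 O.
Oxygen sums to 3.00991; scaling by 8/3.00991 = 2.65789 puts the formula on 8 O.
K: 0.06412 × 2.65789 = 0.170 atoms per formula unit.

0.170 K apfu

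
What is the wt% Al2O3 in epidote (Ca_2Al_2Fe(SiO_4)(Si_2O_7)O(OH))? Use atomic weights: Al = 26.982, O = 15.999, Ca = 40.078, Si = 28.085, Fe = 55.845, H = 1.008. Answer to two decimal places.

21.10 wt%

Molar mass of Ca_2Al_2Fe(SiO_4)(Si_2O_7)O(OH) = 2×40.078 + 2×26.982 + 1×55.845 + 3×28.085 + 13×15.999 + 1×1.008 = 483.215 g/mol.
Each formula unit contains 2 Al, equivalent to 2/2 = 1.0000 mol Al2O3.
M(Al2O3) = 2×26.982 + 3×15.999 = 101.961 g/mol.
Mass of Al2O3 per formula unit = 1.0000 × 101.961 = 101.961 g.
Al2O3 wt% = 101.961 / 483.215 × 100 = 21.10%.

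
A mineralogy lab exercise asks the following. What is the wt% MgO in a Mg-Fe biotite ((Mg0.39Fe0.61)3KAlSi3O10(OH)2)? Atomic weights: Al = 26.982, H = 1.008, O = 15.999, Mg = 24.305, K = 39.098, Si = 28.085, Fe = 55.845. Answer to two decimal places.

M((Mg0.39Fe0.61)3KAlSi3O10(OH)2) = 474.972 g/mol; M(MgO) = 40.304 g/mol.
Moles MgO per formula unit = 1.17 Mg ÷ 1 = 1.1700.
MgO fraction = (1.1700 × 40.304) / 474.972 = 47.156/474.972 = 0.0993.

9.93 wt%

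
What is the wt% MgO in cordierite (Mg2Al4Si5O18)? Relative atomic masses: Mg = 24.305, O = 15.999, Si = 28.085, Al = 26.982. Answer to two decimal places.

M(Mg2Al4Si5O18) = 584.945 g/mol; M(MgO) = 40.304 g/mol.
Moles MgO per formula unit = 2 Mg ÷ 1 = 2.0000.
MgO fraction = (2.0000 × 40.304) / 584.945 = 80.608/584.945 = 0.1378.

13.78 wt%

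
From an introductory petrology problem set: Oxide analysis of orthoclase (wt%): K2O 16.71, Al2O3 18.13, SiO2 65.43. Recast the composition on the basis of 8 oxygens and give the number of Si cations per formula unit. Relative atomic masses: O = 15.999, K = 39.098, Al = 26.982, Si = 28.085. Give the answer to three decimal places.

K2O: 16.71/94.195 = 0.17740 mol → 0.35480 mol K, 0.17740 mol O.
Al2O3: 18.13/101.961 = 0.17781 mol → 0.35562 mol Al, 0.53343 mol O.
SiO2: 65.43/60.083 = 1.08899 mol → 1.08899 mol Si, 2.17798 mol O.
Total oxygen = 2.88881 mol. Normalization factor = 8/2.88881 = 2.76931.
Si per 8 O = 1.08899 × 2.76931 = 3.016.

3.016 Si apfu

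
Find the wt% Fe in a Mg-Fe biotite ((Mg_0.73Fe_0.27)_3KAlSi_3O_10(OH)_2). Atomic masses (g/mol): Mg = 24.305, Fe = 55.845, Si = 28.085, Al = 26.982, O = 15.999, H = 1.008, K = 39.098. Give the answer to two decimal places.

10.22 weight percent

Molar mass of (Mg_0.73Fe_0.27)_3KAlSi_3O_10(OH)_2: 2.19*24.305 + 0.81*55.845 + 1*39.098 + 1*26.982 + 3*28.085 + 12*15.999 + 2*1.008 = 442.801 g/mol.
Mass of Fe per formula unit: 0.81 × 55.845 = 45.234 g.
Weight fraction Fe = 45.234 / 442.801 = 0.1022.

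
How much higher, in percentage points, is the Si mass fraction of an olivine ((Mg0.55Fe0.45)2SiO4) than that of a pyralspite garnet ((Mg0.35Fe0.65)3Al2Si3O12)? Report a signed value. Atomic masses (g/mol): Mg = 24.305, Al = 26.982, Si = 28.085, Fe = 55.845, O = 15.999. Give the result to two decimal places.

-1.52 percentage points

M((Mg0.55Fe0.45)2SiO4) = 169.077 g/mol, so wt% Si = 28.085/169.077 × 100 = 16.61%.
M((Mg0.35Fe0.65)3Al2Si3O12) = 464.625 g/mol, so wt% Si = 84.255/464.625 × 100 = 18.13%.
16.61 − 18.13 = -1.52 pp.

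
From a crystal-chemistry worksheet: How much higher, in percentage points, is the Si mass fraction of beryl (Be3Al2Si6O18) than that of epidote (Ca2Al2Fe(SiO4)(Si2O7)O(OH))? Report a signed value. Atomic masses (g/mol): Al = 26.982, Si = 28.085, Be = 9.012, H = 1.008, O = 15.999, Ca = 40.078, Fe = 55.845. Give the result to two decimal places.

13.91 percentage points

First mineral: 168.510 g Si in 537.492 g formula = 31.35 wt% Si.
Second mineral: 84.255 g Si in 483.215 g formula = 17.44 wt% Si.
31.35% − 17.44% gives a difference of 13.91 percentage points.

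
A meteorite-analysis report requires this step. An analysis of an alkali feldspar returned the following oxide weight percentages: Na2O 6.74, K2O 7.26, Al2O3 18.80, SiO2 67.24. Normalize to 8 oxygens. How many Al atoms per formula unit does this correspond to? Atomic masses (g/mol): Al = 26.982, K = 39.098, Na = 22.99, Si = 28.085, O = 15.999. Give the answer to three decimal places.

0.991 Al apfu

6.74 wt% Na2O ÷ 61.979 g/mol = 0.10875 mol, giving 0.21750 Na and 0.10875 O.
7.26 wt% K2O ÷ 94.195 g/mol = 0.07707 mol, giving 0.15414 K and 0.07707 O.
18.80 wt% Al2O3 ÷ 101.961 g/mol = 0.18438 mol, giving 0.36876 Al and 0.55314 O.
67.24 wt% SiO2 ÷ 60.083 g/mol = 1.11912 mol, giving 1.11912 Si and 2.23824 O.
Oxygen sums to 2.97720; scaling by 8/2.97720 = 2.68709 puts the formula on 8 O.
Al: 0.36876 × 2.68709 = 0.991 atoms per formula unit.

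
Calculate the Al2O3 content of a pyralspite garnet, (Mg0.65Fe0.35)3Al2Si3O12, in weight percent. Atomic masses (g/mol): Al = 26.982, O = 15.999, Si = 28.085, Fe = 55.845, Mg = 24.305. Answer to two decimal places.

23.37 wt%

M((Mg0.65Fe0.35)3Al2Si3O12) = 436.239 g/mol; M(Al2O3) = 101.961 g/mol.
Moles Al2O3 per formula unit = 2 Al ÷ 2 = 1.0000.
Al2O3 fraction = (1.0000 × 101.961) / 436.239 = 101.961/436.239 = 0.2337.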